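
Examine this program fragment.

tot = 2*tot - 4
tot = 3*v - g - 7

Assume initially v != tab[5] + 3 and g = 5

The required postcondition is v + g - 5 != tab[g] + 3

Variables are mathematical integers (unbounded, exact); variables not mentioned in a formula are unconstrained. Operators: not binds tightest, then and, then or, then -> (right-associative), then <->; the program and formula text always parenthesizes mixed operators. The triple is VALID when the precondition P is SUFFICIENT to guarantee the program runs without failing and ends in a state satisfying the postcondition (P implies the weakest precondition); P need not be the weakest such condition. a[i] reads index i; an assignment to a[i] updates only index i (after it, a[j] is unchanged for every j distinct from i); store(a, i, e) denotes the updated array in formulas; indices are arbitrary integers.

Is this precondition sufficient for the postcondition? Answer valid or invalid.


Working backward. After the program, the postcondition v + g - 5 != tab[g] + 3 must hold; in canonical form it is g + v != tab[g] + 8.
Before tot := 3*v - g - 7: g + v != tab[g] + 8
Before tot := 2*tot - 4: g + v != tab[g] + 8
The weakest precondition is g + v != tab[g] + 8.
Check whether v != tab[5] + 3 and g = 5 implies it.
Every state satisfying the precondition satisfies the weakest precondition: the implication holds.
Answer: valid


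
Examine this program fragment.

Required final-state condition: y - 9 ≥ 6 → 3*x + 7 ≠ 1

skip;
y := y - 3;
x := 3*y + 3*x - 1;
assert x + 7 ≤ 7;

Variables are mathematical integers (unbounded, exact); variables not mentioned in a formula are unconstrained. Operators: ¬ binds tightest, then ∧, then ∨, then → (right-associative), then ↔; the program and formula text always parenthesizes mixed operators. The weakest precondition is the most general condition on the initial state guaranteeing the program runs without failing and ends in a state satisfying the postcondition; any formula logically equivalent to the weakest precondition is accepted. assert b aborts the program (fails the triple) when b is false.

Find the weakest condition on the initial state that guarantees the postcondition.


Working backward. After the program, the postcondition y - 9 ≥ 6 → 3*x + 7 ≠ 1 must hold; in canonical form it is y ≥ 15 → 3*x ≠ -6.
Before assert x + 7 ≤ 7: x ≤ 0 ∧ (y ≥ 15 → 3*x ≠ -6)
Before x := 3*y + 3*x - 1: 3*x + 3*y ≤ 1 ∧ (y ≥ 15 → 9*x + 9*y ≠ -3)
Before y := y - 3: 3*x + 3*y ≤ 10 ∧ (y ≥ 18 → 9*x + 9*y ≠ 24)
Before skip: 3*x + 3*y ≤ 10 ∧ (y ≥ 18 → 9*x + 9*y ≠ 24)
Answer: WP = 3*x + 3*y ≤ 10 ∧ (y ≥ 18 → 9*x + 9*y ≠ 24)


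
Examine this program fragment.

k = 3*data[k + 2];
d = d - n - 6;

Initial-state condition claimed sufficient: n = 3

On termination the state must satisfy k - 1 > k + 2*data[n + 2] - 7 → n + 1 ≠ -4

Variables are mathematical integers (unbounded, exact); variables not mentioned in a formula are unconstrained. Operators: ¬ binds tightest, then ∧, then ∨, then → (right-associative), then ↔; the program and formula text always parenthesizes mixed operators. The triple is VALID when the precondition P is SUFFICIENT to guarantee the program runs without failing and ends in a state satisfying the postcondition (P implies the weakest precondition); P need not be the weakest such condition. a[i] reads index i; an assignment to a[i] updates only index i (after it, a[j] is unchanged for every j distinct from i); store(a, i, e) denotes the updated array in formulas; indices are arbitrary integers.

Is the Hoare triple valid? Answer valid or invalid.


Working backward. After the program, the postcondition k - 1 > k + 2*data[n + 2] - 7 → n + 1 ≠ -4 must hold; in canonical form it is 2*data[n + 2] < 6 → n ≠ -5.
Before d := d - n - 6: 2*data[n + 2] < 6 → n ≠ -5
Before k := 3*data[k + 2]: 2*data[n + 2] < 6 → n ≠ -5
The weakest precondition is 2*data[n + 2] < 6 → n ≠ -5.
Check whether n = 3 implies it.
Every state satisfying the precondition satisfies the weakest precondition: the implication holds.
Answer: valid


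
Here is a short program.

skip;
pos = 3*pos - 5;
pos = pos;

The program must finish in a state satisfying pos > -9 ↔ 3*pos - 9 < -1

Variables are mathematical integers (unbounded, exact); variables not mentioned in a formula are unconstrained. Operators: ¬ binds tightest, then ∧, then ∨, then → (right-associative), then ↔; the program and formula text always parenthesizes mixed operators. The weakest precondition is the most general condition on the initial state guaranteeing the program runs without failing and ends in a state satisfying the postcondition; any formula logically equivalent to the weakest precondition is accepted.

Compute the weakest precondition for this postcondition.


Working backward. After the program, the postcondition pos > -9 ↔ 3*pos - 9 < -1 must hold; in canonical form it is pos > -9 ↔ 3*pos < 8.
Before pos := pos: pos > -9 ↔ 3*pos < 8
Before pos := 3*pos - 5: 3*pos > -4 ↔ 9*pos < 23
Before skip: 3*pos > -4 ↔ 9*pos < 23
Answer: WP = 3*pos > -4 ↔ 9*pos < 23


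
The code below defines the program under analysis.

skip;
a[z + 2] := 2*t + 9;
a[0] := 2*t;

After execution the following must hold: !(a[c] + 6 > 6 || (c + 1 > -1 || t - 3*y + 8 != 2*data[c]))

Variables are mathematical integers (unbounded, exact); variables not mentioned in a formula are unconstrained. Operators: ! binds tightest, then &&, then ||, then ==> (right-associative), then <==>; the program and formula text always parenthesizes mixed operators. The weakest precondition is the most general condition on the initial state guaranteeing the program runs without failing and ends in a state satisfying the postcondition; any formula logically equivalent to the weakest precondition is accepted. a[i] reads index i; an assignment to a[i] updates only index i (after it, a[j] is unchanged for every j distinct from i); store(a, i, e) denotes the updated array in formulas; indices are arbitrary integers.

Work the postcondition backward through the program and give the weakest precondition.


Working backward. After the program, the postcondition !(a[c] + 6 > 6 || (c + 1 > -1 || t - 3*y + 8 != 2*data[c])) must hold; in canonical form it is !(a[c] > 0 || c > -2 || t != 2*data[c] + 3*y - 8).
Before a[0] := 2*t: !(store(a, 0, 2*t)[c] > 0 || c > -2 || t != 2*data[c] + 3*y - 8)
Before a[z + 2] := 2*t + 9: !(store(store(a, z + 2, 2*t + 9), 0, 2*t)[c] > 0 || c > -2 || t != 2*data[c] + 3*y - 8)
Before skip: !(store(store(a, z + 2, 2*t + 9), 0, 2*t)[c] > 0 || c > -2 || t != 2*data[c] + 3*y - 8)
Answer: WP = !(store(store(a, z + 2, 2*t + 9), 0, 2*t)[c] > 0 || c > -2 || t != 2*data[c] + 3*y - 8)


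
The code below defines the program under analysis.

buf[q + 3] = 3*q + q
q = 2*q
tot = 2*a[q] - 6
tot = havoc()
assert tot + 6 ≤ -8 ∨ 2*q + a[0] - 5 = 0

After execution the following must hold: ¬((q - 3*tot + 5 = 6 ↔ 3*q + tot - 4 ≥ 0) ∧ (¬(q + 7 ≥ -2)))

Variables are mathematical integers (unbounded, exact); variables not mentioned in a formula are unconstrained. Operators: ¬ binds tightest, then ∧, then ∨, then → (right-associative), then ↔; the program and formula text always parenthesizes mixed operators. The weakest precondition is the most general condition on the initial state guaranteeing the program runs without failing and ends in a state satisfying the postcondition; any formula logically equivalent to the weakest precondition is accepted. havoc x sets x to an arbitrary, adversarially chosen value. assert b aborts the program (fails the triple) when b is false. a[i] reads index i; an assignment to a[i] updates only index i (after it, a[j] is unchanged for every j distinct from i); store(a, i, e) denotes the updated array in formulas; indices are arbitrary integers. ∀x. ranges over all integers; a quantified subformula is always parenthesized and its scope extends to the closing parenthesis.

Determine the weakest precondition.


Working backward. After the program, the postcondition ¬((q - 3*tot + 5 = 6 ↔ 3*q + tot - 4 ≥ 0) ∧ (¬(q + 7 ≥ -2))) must hold; in canonical form it is ¬((q = 3*tot + 1 ↔ 3*q + tot ≥ 4) ∧ (¬(q ≥ -9))).
Before assert tot + 6 ≤ -8 ∨ 2*q + a[0] - 5 = 0: (tot ≤ -14 ∨ a[0] + 2*q = 5) ∧ (¬((q = 3*tot + 1 ↔ 3*q + tot ≥ 4) ∧ (¬(q ≥ -9))))
Before havoc tot: ∀tot_1. ((tot_1 ≤ -14 ∨ a[0] + 2*q = 5) ∧ (¬((q = 3*tot_1 + 1 ↔ 3*q + tot_1 ≥ 4) ∧ (¬(q ≥ -9)))))
Before tot := 2*a[q] - 6: ∀tot_1. ((tot_1 ≤ -14 ∨ a[0] + 2*q = 5) ∧ (¬((q = 3*tot_1 + 1 ↔ 3*q + tot_1 ≥ 4) ∧ (¬(q ≥ -9)))))
Before q := 2*q: ∀tot_1. ((tot_1 ≤ -14 ∨ a[0] + 4*q = 5) ∧ (¬((2*q = 3*tot_1 + 1 ↔ 6*q + tot_1 ≥ 4) ∧ (¬(2*q ≥ -9)))))
Before buf[q + 3] := 3*q + q: ∀tot_1. ((tot_1 ≤ -14 ∨ a[0] + 4*q = 5) ∧ (¬((2*q = 3*tot_1 + 1 ↔ 6*q + tot_1 ≥ 4) ∧ (¬(2*q ≥ -9)))))
Answer: WP = ∀tot_1. ((tot_1 ≤ -14 ∨ a[0] + 4*q = 5) ∧ (¬((2*q = 3*tot_1 + 1 ↔ 6*q + tot_1 ≥ 4) ∧ (¬(2*q ≥ -9)))))


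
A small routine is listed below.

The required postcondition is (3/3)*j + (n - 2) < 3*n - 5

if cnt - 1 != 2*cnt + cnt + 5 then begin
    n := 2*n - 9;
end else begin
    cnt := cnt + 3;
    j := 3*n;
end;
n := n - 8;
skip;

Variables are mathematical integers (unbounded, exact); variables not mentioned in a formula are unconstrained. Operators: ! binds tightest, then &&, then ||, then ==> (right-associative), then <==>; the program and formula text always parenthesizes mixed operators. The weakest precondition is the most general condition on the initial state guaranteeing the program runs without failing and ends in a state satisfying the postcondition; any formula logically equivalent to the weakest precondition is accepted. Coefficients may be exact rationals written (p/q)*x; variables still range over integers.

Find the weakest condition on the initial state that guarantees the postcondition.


Working backward. After the program, the postcondition (3/3)*j + (n - 2) < 3*n - 5 must hold; in canonical form it is j < 2*n - 3.
Before skip: j < 2*n - 3
Before n := n - 8: j < 2*n - 19
Then branch requires j < 4*n - 37; else branch requires n < -19.
Before the if: (2*cnt != -6 ==> j < 4*n - 37) && ((!(2*cnt != -6)) ==> n < -19)
Answer: WP = (2*cnt != -6 ==> j < 4*n - 37) && ((!(2*cnt != -6)) ==> n < -19)


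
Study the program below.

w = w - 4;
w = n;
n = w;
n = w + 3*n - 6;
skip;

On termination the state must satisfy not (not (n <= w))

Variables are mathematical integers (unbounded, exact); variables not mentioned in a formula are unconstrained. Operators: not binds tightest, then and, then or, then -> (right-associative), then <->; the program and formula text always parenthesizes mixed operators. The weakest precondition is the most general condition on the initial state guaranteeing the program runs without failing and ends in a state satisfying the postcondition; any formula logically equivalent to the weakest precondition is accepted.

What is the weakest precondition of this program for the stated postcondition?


Working backward. After the program, the postcondition not (not (n <= w)) must hold; in canonical form it is n <= w.
Before skip: n <= w
Before n := w + 3*n - 6: 3*n <= 6
Before n := w: 3*w <= 6
Before w := n: 3*n <= 6
Before w := w - 4: 3*n <= 6
Answer: WP = 3*n <= 6


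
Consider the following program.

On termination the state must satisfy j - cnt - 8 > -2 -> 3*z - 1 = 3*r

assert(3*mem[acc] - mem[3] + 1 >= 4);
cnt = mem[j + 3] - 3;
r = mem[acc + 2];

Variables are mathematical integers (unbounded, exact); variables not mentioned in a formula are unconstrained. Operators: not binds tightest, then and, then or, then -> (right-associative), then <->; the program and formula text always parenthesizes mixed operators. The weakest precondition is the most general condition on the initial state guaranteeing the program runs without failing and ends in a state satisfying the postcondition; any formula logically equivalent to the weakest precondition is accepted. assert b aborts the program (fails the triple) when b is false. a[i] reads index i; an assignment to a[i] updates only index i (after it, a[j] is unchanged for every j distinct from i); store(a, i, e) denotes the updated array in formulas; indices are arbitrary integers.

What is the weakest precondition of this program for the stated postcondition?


Working backward. After the program, the postcondition j - cnt - 8 > -2 -> 3*z - 1 = 3*r must hold; in canonical form it is j > cnt + 6 -> 3*z = 3*r + 1.
Before r := mem[acc + 2]: j > cnt + 6 -> 3*z = 3*mem[acc + 2] + 1
Before cnt := mem[j + 3] - 3: j > mem[j + 3] + 3 -> 3*z = 3*mem[acc + 2] + 1
Before assert 3*mem[acc] - mem[3] + 1 >= 4: 3*mem[acc] >= mem[3] + 3 and (j > mem[j + 3] + 3 -> 3*z = 3*mem[acc + 2] + 1)
Answer: WP = 3*mem[acc] >= mem[3] + 3 and (j > mem[j + 3] + 3 -> 3*z = 3*mem[acc + 2] + 1)


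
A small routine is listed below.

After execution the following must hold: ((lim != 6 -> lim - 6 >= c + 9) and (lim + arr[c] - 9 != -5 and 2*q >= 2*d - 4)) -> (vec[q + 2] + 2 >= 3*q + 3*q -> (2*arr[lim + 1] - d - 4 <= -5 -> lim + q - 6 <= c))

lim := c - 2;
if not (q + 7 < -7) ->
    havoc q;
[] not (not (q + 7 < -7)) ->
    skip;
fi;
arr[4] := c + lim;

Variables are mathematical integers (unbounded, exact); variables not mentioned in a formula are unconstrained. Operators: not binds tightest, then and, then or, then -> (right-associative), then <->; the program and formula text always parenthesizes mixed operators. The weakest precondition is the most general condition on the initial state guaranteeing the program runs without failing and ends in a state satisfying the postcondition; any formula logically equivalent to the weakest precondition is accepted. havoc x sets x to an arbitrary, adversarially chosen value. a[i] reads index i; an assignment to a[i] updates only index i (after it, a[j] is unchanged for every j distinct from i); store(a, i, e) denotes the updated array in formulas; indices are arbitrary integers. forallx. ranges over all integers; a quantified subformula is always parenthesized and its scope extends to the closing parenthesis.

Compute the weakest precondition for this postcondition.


Working backward. After the program, the postcondition ((lim != 6 -> lim - 6 >= c + 9) and (lim + arr[c] - 9 != -5 and 2*q >= 2*d - 4)) -> (vec[q + 2] + 2 >= 3*q + 3*q -> (2*arr[lim + 1] - d - 4 <= -5 -> lim + q - 6 <= c)) must hold; in canonical form it is ((lim != 6 -> lim >= c + 15) and arr[c] + lim != 4 and 2*q >= 2*d - 4) -> (vec[q + 2] >= 6*q - 2 -> (2*arr[lim + 1] <= d - 1 -> lim + q <= c + 6)).
Before arr[4] := c + lim: ((lim != 6 -> lim >= c + 15) and store(arr, 4, c + lim)[c] + lim != 4 and 2*q >= 2*d - 4) -> (vec[q + 2] >= 6*q - 2 -> (2*store(arr, 4, c + lim)[lim + 1] <= d - 1 -> lim + q <= c + 6))
Then branch requires forall q_1. (((lim != 6 -> lim >= c + 15) and store(arr, 4, c + lim)[c] + lim != 4 and 2*q_1 >= 2*d - 4) -> (vec[q_1 + 2] >= 6*q_1 - 2 -> (2*store(arr, 4, c + lim)[lim + 1] <= d - 1 -> lim + q_1 <= c + 6))); else branch requires ((lim != 6 -> lim >= c + 15) and store(arr, 4, c + lim)[c] + lim != 4 and 2*q >= 2*d - 4) -> (vec[q + 2] >= 6*q - 2 -> (2*store(arr, 4, c + lim)[lim + 1] <= d - 1 -> lim + q <= c + 6)).
Before the if: ((not (q < -14)) -> (forall q_1. (((lim != 6 -> lim >= c + 15) and store(arr, 4, c + lim)[c] + lim != 4 and 2*q_1 >= 2*d - 4) -> (vec[q_1 + 2] >= 6*q_1 - 2 -> (2*store(arr, 4, c + lim)[lim + 1] <= d - 1 -> lim + q_1 <= c + 6))))) and (q < -14 -> (((lim != 6 -> lim >= c + 15) and store(arr, 4, c + lim)[c] + lim != 4 and 2*q >= 2*d - 4) -> (vec[q + 2] >= 6*q - 2 -> (2*store(arr, 4, c + lim)[lim + 1] <= d - 1 -> lim + q <= c + 6))))
Before lim := c - 2: ((not (q < -14)) -> (forall q_1. (((not (c != 8)) and store(arr, 4, 2*c - 2)[c] + c != 6 and 2*q_1 >= 2*d - 4) -> (vec[q_1 + 2] >= 6*q_1 - 2 -> (2*store(arr, 4, 2*c - 2)[c - 1] <= d - 1 -> q_1 <= 8))))) and (q < -14 -> (((not (c != 8)) and store(arr, 4, 2*c - 2)[c] + c != 6 and 2*q >= 2*d - 4) -> (vec[q + 2] >= 6*q - 2 -> (2*store(arr, 4, 2*c - 2)[c - 1] <= d - 1 -> q <= 8))))
Answer: WP = ((not (q < -14)) -> (forall q_1. (((not (c != 8)) and store(arr, 4, 2*c - 2)[c] + c != 6 and 2*q_1 >= 2*d - 4) -> (vec[q_1 + 2] >= 6*q_1 - 2 -> (2*store(arr, 4, 2*c - 2)[c - 1] <= d - 1 -> q_1 <= 8))))) and (q < -14 -> (((not (c != 8)) and store(arr, 4, 2*c - 2)[c] + c != 6 and 2*q >= 2*d - 4) -> (vec[q + 2] >= 6*q - 2 -> (2*store(arr, 4, 2*c - 2)[c - 1] <= d - 1 -> q <= 8))))


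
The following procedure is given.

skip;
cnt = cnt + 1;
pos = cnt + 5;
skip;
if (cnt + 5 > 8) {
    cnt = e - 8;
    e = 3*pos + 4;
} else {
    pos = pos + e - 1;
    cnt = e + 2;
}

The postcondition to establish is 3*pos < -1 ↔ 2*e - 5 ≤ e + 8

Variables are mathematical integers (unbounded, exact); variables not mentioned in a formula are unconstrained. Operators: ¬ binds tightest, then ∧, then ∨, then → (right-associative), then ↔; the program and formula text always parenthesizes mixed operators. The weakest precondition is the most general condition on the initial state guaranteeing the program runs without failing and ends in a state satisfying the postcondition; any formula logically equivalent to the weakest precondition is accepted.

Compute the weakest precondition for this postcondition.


Working backward. After the program, the postcondition 3*pos < -1 ↔ 2*e - 5 ≤ e + 8 must hold; in canonical form it is 3*pos < -1 ↔ e ≤ 13.
Then branch requires 3*pos < -1 ↔ 3*pos ≤ 9; else branch requires 3*e + 3*pos < 2 ↔ e ≤ 13.
Before the if: (cnt > 3 → (3*pos < -1 ↔ 3*pos ≤ 9)) ∧ ((¬(cnt > 3)) → (3*e + 3*pos < 2 ↔ e ≤ 13))
Before skip: (cnt > 3 → (3*pos < -1 ↔ 3*pos ≤ 9)) ∧ ((¬(cnt > 3)) → (3*e + 3*pos < 2 ↔ e ≤ 13))
Before pos := cnt + 5: (cnt > 3 → (3*cnt < -16 ↔ 3*cnt ≤ -6)) ∧ ((¬(cnt > 3)) → (3*cnt + 3*e < -13 ↔ e ≤ 13))
Before cnt := cnt + 1: (cnt > 2 → (3*cnt < -19 ↔ 3*cnt ≤ -9)) ∧ ((¬(cnt > 2)) → (3*cnt + 3*e < -16 ↔ e ≤ 13))
Before skip: (cnt > 2 → (3*cnt < -19 ↔ 3*cnt ≤ -9)) ∧ ((¬(cnt > 2)) → (3*cnt + 3*e < -16 ↔ e ≤ 13))
Answer: WP = (cnt > 2 → (3*cnt < -19 ↔ 3*cnt ≤ -9)) ∧ ((¬(cnt > 2)) → (3*cnt + 3*e < -16 ↔ e ≤ 13))


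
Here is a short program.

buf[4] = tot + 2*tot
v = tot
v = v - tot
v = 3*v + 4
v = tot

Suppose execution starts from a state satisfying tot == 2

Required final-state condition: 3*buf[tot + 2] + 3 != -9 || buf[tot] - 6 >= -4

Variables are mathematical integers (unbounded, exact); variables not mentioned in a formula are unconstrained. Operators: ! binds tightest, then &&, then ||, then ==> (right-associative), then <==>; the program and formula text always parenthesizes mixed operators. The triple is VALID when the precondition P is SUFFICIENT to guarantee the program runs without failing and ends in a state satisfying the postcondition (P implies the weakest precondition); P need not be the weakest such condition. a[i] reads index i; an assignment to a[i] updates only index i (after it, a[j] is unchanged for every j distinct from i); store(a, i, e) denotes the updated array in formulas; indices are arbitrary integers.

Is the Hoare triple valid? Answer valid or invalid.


Working backward. After the program, the postcondition 3*buf[tot + 2] + 3 != -9 || buf[tot] - 6 >= -4 must hold; in canonical form it is 3*buf[tot + 2] != -12 || buf[tot] >= 2.
Before v := tot: 3*buf[tot + 2] != -12 || buf[tot] >= 2
Before v := 3*v + 4: 3*buf[tot + 2] != -12 || buf[tot] >= 2
Before v := v - tot: 3*buf[tot + 2] != -12 || buf[tot] >= 2
Before v := tot: 3*buf[tot + 2] != -12 || buf[tot] >= 2
Before buf[4] := tot + 2*tot: 3*store(buf, 4, 3*tot)[tot + 2] != -12 || store(buf, 4, 3*tot)[tot] >= 2
The weakest precondition is 3*store(buf, 4, 3*tot)[tot + 2] != -12 || store(buf, 4, 3*tot)[tot] >= 2.
Check whether tot == 2 implies it.
Every state satisfying the precondition satisfies the weakest precondition: the implication holds.
Answer: valid


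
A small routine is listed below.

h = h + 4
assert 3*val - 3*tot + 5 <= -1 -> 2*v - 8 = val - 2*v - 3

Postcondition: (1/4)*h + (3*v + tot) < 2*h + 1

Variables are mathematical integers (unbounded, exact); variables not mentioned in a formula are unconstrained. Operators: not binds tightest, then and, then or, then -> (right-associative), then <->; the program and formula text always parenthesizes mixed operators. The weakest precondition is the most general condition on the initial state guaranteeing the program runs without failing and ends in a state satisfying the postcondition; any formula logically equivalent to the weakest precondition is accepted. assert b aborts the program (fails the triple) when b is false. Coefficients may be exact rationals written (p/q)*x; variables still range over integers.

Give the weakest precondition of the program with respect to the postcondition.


Working backward. After the program, the postcondition (1/4)*h + (3*v + tot) < 2*h + 1 must hold; in canonical form it is tot + 3*v < (7/4)*h + 1.
Before assert 3*val - 3*tot + 5 <= -1 -> 2*v - 8 = val - 2*v - 3: (3*val <= 3*tot - 6 -> 4*v = val + 5) and tot + 3*v < (7/4)*h + 1
Before h := h + 4: (3*val <= 3*tot - 6 -> 4*v = val + 5) and tot + 3*v < (7/4)*h + 8
Answer: WP = (3*val <= 3*tot - 6 -> 4*v = val + 5) and tot + 3*v < (7/4)*h + 8


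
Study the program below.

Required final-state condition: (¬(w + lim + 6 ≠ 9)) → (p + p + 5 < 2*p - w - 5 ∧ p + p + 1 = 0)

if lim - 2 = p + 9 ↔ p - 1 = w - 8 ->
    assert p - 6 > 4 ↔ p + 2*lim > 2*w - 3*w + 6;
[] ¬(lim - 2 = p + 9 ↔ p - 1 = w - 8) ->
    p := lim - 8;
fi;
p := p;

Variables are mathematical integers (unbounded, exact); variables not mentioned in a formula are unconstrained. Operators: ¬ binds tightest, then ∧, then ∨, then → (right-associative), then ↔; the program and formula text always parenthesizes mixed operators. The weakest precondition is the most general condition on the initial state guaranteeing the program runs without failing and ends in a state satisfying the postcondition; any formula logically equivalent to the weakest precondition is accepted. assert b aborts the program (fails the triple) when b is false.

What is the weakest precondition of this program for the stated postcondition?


Working backward. After the program, the postcondition (¬(w + lim + 6 ≠ 9)) → (p + p + 5 < 2*p - w - 5 ∧ p + p + 1 = 0) must hold; in canonical form it is (¬(lim + w ≠ 3)) → (w < -10 ∧ 2*p = -1).
Before p := p: (¬(lim + w ≠ 3)) → (w < -10 ∧ 2*p = -1)
Then branch requires (p > 10 ↔ 2*lim + p + w > 6) ∧ ((¬(lim + w ≠ 3)) → (w < -10 ∧ 2*p = -1)); else branch requires (¬(lim + w ≠ 3)) → (w < -10 ∧ 2*lim = 15).
Before the if: ((lim = p + 11 ↔ p = w - 7) → ((p > 10 ↔ 2*lim + p + w > 6) ∧ ((¬(lim + w ≠ 3)) → (w < -10 ∧ 2*p = -1)))) ∧ ((¬(lim = p + 11 ↔ p = w - 7)) → ((¬(lim + w ≠ 3)) → (w < -10 ∧ 2*lim = 15)))
Answer: WP = ((lim = p + 11 ↔ p = w - 7) → ((p > 10 ↔ 2*lim + p + w > 6) ∧ ((¬(lim + w ≠ 3)) → (w < -10 ∧ 2*p = -1)))) ∧ ((¬(lim = p + 11 ↔ p = w - 7)) → ((¬(lim + w ≠ 3)) → (w < -10 ∧ 2*lim = 15)))


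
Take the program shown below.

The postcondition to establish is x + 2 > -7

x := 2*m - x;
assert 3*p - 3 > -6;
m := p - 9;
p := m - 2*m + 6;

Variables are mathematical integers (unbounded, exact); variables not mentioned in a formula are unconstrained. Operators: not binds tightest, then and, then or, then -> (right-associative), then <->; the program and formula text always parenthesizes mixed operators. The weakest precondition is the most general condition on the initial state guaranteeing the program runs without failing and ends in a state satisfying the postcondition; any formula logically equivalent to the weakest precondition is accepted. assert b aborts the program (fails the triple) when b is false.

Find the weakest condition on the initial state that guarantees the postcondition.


Working backward. After the program, the postcondition x + 2 > -7 must hold; in canonical form it is x > -9.
Before p := m - 2*m + 6: x > -9
Before m := p - 9: x > -9
Before assert 3*p - 3 > -6: 3*p > -3 and x > -9
Before x := 2*m - x: 3*p > -3 and 2*m > x - 9
Answer: WP = 3*p > -3 and 2*m > x - 9


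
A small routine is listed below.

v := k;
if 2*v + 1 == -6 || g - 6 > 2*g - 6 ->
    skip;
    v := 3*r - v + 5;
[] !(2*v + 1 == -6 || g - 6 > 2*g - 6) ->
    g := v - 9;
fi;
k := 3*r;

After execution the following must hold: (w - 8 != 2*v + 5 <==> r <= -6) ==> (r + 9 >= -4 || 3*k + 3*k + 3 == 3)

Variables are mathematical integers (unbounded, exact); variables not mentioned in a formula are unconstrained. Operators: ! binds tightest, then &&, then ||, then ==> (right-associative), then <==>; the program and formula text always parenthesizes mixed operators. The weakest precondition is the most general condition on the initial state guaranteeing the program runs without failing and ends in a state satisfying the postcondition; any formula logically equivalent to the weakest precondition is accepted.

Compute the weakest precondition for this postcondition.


Working backward. After the program, the postcondition (w - 8 != 2*v + 5 <==> r <= -6) ==> (r + 9 >= -4 || 3*k + 3*k + 3 == 3) must hold; in canonical form it is (w != 2*v + 13 <==> r <= -6) ==> (r >= -13 || 6*k == 0).
Before k := 3*r: (w != 2*v + 13 <==> r <= -6) ==> (r >= -13 || 18*r == 0)
Then branch requires (2*v + w != 6*r + 23 <==> r <= -6) ==> (r >= -13 || 18*r == 0); else branch requires (w != 2*v + 13 <==> r <= -6) ==> (r >= -13 || 18*r == 0).
Before the if: ((2*v == -7 || g < 0) ==> ((2*v + w != 6*r + 23 <==> r <= -6) ==> (r >= -13 || 18*r == 0))) && ((!(2*v == -7 || g < 0)) ==> ((w != 2*v + 13 <==> r <= -6) ==> (r >= -13 || 18*r == 0)))
Before v := k: ((2*k == -7 || g < 0) ==> ((2*k + w != 6*r + 23 <==> r <= -6) ==> (r >= -13 || 18*r == 0))) && ((!(2*k == -7 || g < 0)) ==> ((w != 2*k + 13 <==> r <= -6) ==> (r >= -13 || 18*r == 0)))
Answer: WP = ((2*k == -7 || g < 0) ==> ((2*k + w != 6*r + 23 <==> r <= -6) ==> (r >= -13 || 18*r == 0))) && ((!(2*k == -7 || g < 0)) ==> ((w != 2*k + 13 <==> r <= -6) ==> (r >= -13 || 18*r == 0)))


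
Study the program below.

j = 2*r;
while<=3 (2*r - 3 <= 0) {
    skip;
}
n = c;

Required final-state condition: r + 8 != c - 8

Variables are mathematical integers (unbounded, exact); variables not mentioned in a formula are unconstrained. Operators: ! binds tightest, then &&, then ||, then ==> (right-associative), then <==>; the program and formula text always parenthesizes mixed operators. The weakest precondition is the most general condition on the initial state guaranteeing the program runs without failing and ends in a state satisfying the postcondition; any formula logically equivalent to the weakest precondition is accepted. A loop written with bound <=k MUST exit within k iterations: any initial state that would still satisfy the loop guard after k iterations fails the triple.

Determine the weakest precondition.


Working backward. After the program, the postcondition r + 8 != c - 8 must hold; in canonical form it is r != c - 16.
Before n := c: r != c - 16
Before the loop (bound <=3), unroll the exhaustion recursion (WP_0 = exit-now case; WP_j = one more guarded iteration, up to j = 3):
  WP_0: (!(2*r <= 3)) && r != c - 16
  WP_1: (2*r <= 3 ==> ((!(2*r <= 3)) && r != c - 16)) && ((!(2*r <= 3)) ==> r != c - 16)
  WP_2: (2*r <= 3 ==> ((2*r <= 3 ==> ((!(2*r <= 3)) && r != c - 16)) && ((!(2*r <= 3)) ==> r != c - 16))) && ((!(2*r <= 3)) ==> r != c - 16)
  WP_3: (2*r <= 3 ==> ((2*r <= 3 ==> ((2*r <= 3 ==> ((!(2*r <= 3)) && r != c - 16)) && ((!(2*r <= 3)) ==> r != c - 16))) && ((!(2*r <= 3)) ==> r != c - 16))) && ((!(2*r <= 3)) ==> r != c - 16)
So before the loop: (2*r <= 3 ==> ((2*r <= 3 ==> ((2*r <= 3 ==> ((!(2*r <= 3)) && r != c - 16)) && ((!(2*r <= 3)) ==> r != c - 16))) && ((!(2*r <= 3)) ==> r != c - 16))) && ((!(2*r <= 3)) ==> r != c - 16)
Before j := 2*r: (2*r <= 3 ==> ((2*r <= 3 ==> ((2*r <= 3 ==> ((!(2*r <= 3)) && r != c - 16)) && ((!(2*r <= 3)) ==> r != c - 16))) && ((!(2*r <= 3)) ==> r != c - 16))) && ((!(2*r <= 3)) ==> r != c - 16)
Answer: WP = (2*r <= 3 ==> ((2*r <= 3 ==> ((2*r <= 3 ==> ((!(2*r <= 3)) && r != c - 16)) && ((!(2*r <= 3)) ==> r != c - 16))) && ((!(2*r <= 3)) ==> r != c - 16))) && ((!(2*r <= 3)) ==> r != c - 16)


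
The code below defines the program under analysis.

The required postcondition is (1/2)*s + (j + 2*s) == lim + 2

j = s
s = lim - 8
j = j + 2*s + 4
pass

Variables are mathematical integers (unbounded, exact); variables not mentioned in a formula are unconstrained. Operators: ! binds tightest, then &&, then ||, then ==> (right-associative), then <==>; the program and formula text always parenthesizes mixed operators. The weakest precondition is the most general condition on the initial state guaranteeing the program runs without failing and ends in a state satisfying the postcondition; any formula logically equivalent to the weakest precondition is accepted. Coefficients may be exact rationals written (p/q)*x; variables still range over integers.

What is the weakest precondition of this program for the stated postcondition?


Working backward. After the program, the postcondition (1/2)*s + (j + 2*s) == lim + 2 must hold; in canonical form it is j + (5/2)*s == lim + 2.
Before skip: j + (5/2)*s == lim + 2
Before j := j + 2*s + 4: j + (9/2)*s == lim - 2
Before s := lim - 8: j + (7/2)*lim == 34
Before j := s: (7/2)*lim + s == 34
Answer: WP = (7/2)*lim + s == 34


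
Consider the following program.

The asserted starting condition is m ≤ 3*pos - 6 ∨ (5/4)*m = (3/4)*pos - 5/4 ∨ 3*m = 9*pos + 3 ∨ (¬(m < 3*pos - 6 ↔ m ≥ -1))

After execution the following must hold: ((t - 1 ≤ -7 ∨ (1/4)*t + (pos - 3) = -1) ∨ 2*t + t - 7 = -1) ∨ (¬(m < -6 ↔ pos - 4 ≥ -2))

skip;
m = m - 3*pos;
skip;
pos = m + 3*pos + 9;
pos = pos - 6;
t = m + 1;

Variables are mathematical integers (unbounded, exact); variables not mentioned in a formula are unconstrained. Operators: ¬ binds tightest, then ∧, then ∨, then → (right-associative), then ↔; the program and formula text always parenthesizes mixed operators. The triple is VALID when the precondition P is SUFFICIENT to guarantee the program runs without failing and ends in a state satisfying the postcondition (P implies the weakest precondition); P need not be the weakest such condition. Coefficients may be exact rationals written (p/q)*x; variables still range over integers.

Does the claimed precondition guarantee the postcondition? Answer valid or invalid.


Working backward. After the program, the postcondition ((t - 1 ≤ -7 ∨ (1/4)*t + (pos - 3) = -1) ∨ 2*t + t - 7 = -1) ∨ (¬(m < -6 ↔ pos - 4 ≥ -2)) must hold; in canonical form it is t ≤ -6 ∨ pos + (1/4)*t = 2 ∨ 3*t = 6 ∨ (¬(m < -6 ↔ pos ≥ 2)).
Before t := m + 1: m ≤ -7 ∨ (1/4)*m + pos = 7/4 ∨ 3*m = 3 ∨ (¬(m < -6 ↔ pos ≥ 2))
Before pos := pos - 6: m ≤ -7 ∨ (1/4)*m + pos = 31/4 ∨ 3*m = 3 ∨ (¬(m < -6 ↔ pos ≥ 8))
Before pos := m + 3*pos + 9: m ≤ -7 ∨ (5/4)*m + 3*pos = -5/4 ∨ 3*m = 3 ∨ (¬(m < -6 ↔ m + 3*pos ≥ -1))
Before skip: m ≤ -7 ∨ (5/4)*m + 3*pos = -5/4 ∨ 3*m = 3 ∨ (¬(m < -6 ↔ m + 3*pos ≥ -1))
Before m := m - 3*pos: m ≤ 3*pos - 7 ∨ (5/4)*m = (3/4)*pos - 5/4 ∨ 3*m = 9*pos + 3 ∨ (¬(m < 3*pos - 6 ↔ m ≥ -1))
Before skip: m ≤ 3*pos - 7 ∨ (5/4)*m = (3/4)*pos - 5/4 ∨ 3*m = 9*pos + 3 ∨ (¬(m < 3*pos - 6 ↔ m ≥ -1))
The weakest precondition is m ≤ 3*pos - 7 ∨ (5/4)*m = (3/4)*pos - 5/4 ∨ 3*m = 9*pos + 3 ∨ (¬(m < 3*pos - 6 ↔ m ≥ -1)).
Check whether m ≤ 3*pos - 6 ∨ (5/4)*m = (3/4)*pos - 5/4 ∨ 3*m = 9*pos + 3 ∨ (¬(m < 3*pos - 6 ↔ m ≥ -1)) implies it.
Countermodel: at the initial state m = -3, pos = 1, the precondition holds but the weakest precondition fails.
Answer: invalid


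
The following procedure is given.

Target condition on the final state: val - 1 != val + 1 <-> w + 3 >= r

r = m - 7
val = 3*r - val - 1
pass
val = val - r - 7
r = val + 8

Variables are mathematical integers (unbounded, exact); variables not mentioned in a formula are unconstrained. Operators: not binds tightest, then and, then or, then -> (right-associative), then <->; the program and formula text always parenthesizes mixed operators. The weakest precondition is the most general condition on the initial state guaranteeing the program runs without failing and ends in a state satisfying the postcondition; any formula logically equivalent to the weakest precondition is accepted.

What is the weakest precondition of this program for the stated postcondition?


Working backward. After the program, the postcondition val - 1 != val + 1 <-> w + 3 >= r must hold; in canonical form it is w >= r - 3.
Before r := val + 8: w >= val + 5
Before val := val - r - 7: r + w >= val - 2
Before skip: r + w >= val - 2
Before val := 3*r - val - 1: val + w >= 2*r - 3
Before r := m - 7: val + w >= 2*m - 17
Answer: WP = val + w >= 2*m - 17


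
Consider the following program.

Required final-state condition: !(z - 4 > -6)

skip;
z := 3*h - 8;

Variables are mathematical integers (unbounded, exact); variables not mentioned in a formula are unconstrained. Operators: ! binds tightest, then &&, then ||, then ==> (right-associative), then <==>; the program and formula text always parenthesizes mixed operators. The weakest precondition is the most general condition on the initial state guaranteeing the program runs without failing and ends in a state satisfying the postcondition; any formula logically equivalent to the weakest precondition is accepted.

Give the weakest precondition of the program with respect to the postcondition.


Working backward. After the program, the postcondition !(z - 4 > -6) must hold; in canonical form it is !(z > -2).
Before z := 3*h - 8: !(3*h > 6)
Before skip: !(3*h > 6)
Answer: WP = !(3*h > 6)


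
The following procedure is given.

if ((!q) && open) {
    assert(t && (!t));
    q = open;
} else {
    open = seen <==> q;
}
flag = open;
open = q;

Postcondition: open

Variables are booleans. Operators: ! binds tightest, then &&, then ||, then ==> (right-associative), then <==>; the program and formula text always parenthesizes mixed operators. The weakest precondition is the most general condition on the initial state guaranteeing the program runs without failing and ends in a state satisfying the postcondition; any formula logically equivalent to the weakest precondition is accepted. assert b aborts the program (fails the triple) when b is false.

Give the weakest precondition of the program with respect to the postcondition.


Working backward. After the program, open must hold.
Before open := q: q
Before flag := open: q
Then branch requires false; else branch requires q.
Before the if: (!((!q) && open)) && ((!((!q) && open)) ==> q)
Answer: WP = (!((!q) && open)) && ((!((!q) && open)) ==> q)


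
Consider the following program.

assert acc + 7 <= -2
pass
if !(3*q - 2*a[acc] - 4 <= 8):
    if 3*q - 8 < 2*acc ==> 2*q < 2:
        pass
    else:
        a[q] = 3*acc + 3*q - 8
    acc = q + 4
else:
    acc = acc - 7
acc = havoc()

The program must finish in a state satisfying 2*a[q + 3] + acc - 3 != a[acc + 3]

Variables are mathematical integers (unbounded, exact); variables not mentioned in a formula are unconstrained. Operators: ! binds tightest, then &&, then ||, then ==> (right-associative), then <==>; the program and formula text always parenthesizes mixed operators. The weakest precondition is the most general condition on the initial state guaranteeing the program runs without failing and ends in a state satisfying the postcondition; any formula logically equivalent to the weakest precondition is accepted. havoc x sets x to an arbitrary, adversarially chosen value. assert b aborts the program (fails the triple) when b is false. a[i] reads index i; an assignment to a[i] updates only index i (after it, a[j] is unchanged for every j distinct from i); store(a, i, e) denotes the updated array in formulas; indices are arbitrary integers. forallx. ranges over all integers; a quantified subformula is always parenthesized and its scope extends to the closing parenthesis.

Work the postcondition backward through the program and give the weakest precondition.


Working backward. After the program, the postcondition 2*a[q + 3] + acc - 3 != a[acc + 3] must hold; in canonical form it is 2*a[q + 3] + acc != a[acc + 3] + 3.
Before havoc acc: forall acc_1. 2*a[q + 3] + acc_1 != a[acc_1 + 3] + 3
Then branch requires ((3*q < 2*acc + 8 ==> 2*q < 2) ==> (forall acc_1. 2*a[q + 3] + acc_1 != a[acc_1 + 3] + 3)) && ((!(3*q < 2*acc + 8 ==> 2*q < 2)) ==> (forall acc_1. 2*store(a, q, 3*acc + 3*q - 8)[q + 3] + acc_1 != store(a, q, 3*acc + 3*q - 8)[acc_1 + 3] + 3)); else branch requires forall acc_1. 2*a[q + 3] + acc_1 != a[acc_1 + 3] + 3.
Before the if: ((!(3*q <= 2*a[acc] + 12)) ==> (((3*q < 2*acc + 8 ==> 2*q < 2) ==> (forall acc_1. 2*a[q + 3] + acc_1 != a[acc_1 + 3] + 3)) && ((!(3*q < 2*acc + 8 ==> 2*q < 2)) ==> (forall acc_1. 2*store(a, q, 3*acc + 3*q - 8)[q + 3] + acc_1 != store(a, q, 3*acc + 3*q - 8)[acc_1 + 3] + 3)))) && (3*q <= 2*a[acc] + 12 ==> (forall acc_1. 2*a[q + 3] + acc_1 != a[acc_1 + 3] + 3))
Before skip: ((!(3*q <= 2*a[acc] + 12)) ==> (((3*q < 2*acc + 8 ==> 2*q < 2) ==> (forall acc_1. 2*a[q + 3] + acc_1 != a[acc_1 + 3] + 3)) && ((!(3*q < 2*acc + 8 ==> 2*q < 2)) ==> (forall acc_1. 2*store(a, q, 3*acc + 3*q - 8)[q + 3] + acc_1 != store(a, q, 3*acc + 3*q - 8)[acc_1 + 3] + 3)))) && (3*q <= 2*a[acc] + 12 ==> (forall acc_1. 2*a[q + 3] + acc_1 != a[acc_1 + 3] + 3))
Before assert acc + 7 <= -2: acc <= -9 && ((!(3*q <= 2*a[acc] + 12)) ==> (((3*q < 2*acc + 8 ==> 2*q < 2) ==> (forall acc_1. 2*a[q + 3] + acc_1 != a[acc_1 + 3] + 3)) && ((!(3*q < 2*acc + 8 ==> 2*q < 2)) ==> (forall acc_1. 2*store(a, q, 3*acc + 3*q - 8)[q + 3] + acc_1 != store(a, q, 3*acc + 3*q - 8)[acc_1 + 3] + 3)))) && (3*q <= 2*a[acc] + 12 ==> (forall acc_1. 2*a[q + 3] + acc_1 != a[acc_1 + 3] + 3))
Answer: WP = acc <= -9 && ((!(3*q <= 2*a[acc] + 12)) ==> (((3*q < 2*acc + 8 ==> 2*q < 2) ==> (forall acc_1. 2*a[q + 3] + acc_1 != a[acc_1 + 3] + 3)) && ((!(3*q < 2*acc + 8 ==> 2*q < 2)) ==> (forall acc_1. 2*store(a, q, 3*acc + 3*q - 8)[q + 3] + acc_1 != store(a, q, 3*acc + 3*q - 8)[acc_1 + 3] + 3)))) && (3*q <= 2*a[acc] + 12 ==> (forall acc_1. 2*a[q + 3] + acc_1 != a[acc_1 + 3] + 3))


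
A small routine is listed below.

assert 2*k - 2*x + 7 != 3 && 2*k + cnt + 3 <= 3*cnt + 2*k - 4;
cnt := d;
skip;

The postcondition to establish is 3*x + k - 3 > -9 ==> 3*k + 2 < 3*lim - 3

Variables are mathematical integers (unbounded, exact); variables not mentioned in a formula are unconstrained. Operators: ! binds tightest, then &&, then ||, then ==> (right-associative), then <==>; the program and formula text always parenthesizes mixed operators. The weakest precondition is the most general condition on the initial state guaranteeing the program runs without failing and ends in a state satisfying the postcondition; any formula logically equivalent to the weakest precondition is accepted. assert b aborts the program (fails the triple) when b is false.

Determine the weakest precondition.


Working backward. After the program, the postcondition 3*x + k - 3 > -9 ==> 3*k + 2 < 3*lim - 3 must hold; in canonical form it is k + 3*x > -6 ==> 3*k < 3*lim - 5.
Before skip: k + 3*x > -6 ==> 3*k < 3*lim - 5
Before cnt := d: k + 3*x > -6 ==> 3*k < 3*lim - 5
Before assert 2*k - 2*x + 7 != 3 && 2*k + cnt + 3 <= 3*cnt + 2*k - 4: 2*k != 2*x - 4 && 2*cnt >= 7 && (k + 3*x > -6 ==> 3*k < 3*lim - 5)
Answer: WP = 2*k != 2*x - 4 && 2*cnt >= 7 && (k + 3*x > -6 ==> 3*k < 3*lim - 5)


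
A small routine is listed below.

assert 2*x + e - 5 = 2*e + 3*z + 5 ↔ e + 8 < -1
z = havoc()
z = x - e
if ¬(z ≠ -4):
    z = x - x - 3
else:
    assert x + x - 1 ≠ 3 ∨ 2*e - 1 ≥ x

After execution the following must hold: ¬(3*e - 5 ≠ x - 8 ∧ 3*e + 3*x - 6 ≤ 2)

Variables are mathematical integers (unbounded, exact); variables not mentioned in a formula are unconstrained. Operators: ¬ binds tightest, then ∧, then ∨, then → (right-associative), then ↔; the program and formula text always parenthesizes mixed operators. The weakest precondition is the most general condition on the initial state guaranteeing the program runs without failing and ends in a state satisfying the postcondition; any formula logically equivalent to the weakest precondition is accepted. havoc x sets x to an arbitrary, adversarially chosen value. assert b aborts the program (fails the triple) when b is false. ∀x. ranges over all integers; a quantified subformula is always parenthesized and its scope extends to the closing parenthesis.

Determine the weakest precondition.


Working backward. After the program, the postcondition ¬(3*e - 5 ≠ x - 8 ∧ 3*e + 3*x - 6 ≤ 2) must hold; in canonical form it is ¬(3*e ≠ x - 3 ∧ 3*e + 3*x ≤ 8).
Then branch requires ¬(3*e ≠ x - 3 ∧ 3*e + 3*x ≤ 8); else branch requires (2*x ≠ 4 ∨ 2*e ≥ x + 1) ∧ (¬(3*e ≠ x - 3 ∧ 3*e + 3*x ≤ 8)).
Before the if: ((¬(z ≠ -4)) → (¬(3*e ≠ x - 3 ∧ 3*e + 3*x ≤ 8))) ∧ (z ≠ -4 → ((2*x ≠ 4 ∨ 2*e ≥ x + 1) ∧ (¬(3*e ≠ x - 3 ∧ 3*e + 3*x ≤ 8))))
Before z := x - e: ((¬(x ≠ e - 4)) → (¬(3*e ≠ x - 3 ∧ 3*e + 3*x ≤ 8))) ∧ (x ≠ e - 4 → ((2*x ≠ 4 ∨ 2*e ≥ x + 1) ∧ (¬(3*e ≠ x - 3 ∧ 3*e + 3*x ≤ 8))))
Before havoc z: ((¬(x ≠ e - 4)) → (¬(3*e ≠ x - 3 ∧ 3*e + 3*x ≤ 8))) ∧ (x ≠ e - 4 → ((2*x ≠ 4 ∨ 2*e ≥ x + 1) ∧ (¬(3*e ≠ x - 3 ∧ 3*e + 3*x ≤ 8))))
Before assert 2*x + e - 5 = 2*e + 3*z + 5 ↔ e + 8 < -1: (2*x = e + 3*z + 10 ↔ e < -9) ∧ ((¬(x ≠ e - 4)) → (¬(3*e ≠ x - 3 ∧ 3*e + 3*x ≤ 8))) ∧ (x ≠ e - 4 → ((2*x ≠ 4 ∨ 2*e ≥ x + 1) ∧ (¬(3*e ≠ x - 3 ∧ 3*e + 3*x ≤ 8))))
Answer: WP = (2*x = e + 3*z + 10 ↔ e < -9) ∧ ((¬(x ≠ e - 4)) → (¬(3*e ≠ x - 3 ∧ 3*e + 3*x ≤ 8))) ∧ (x ≠ e - 4 → ((2*x ≠ 4 ∨ 2*e ≥ x + 1) ∧ (¬(3*e ≠ x - 3 ∧ 3*e + 3*x ≤ 8))))
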